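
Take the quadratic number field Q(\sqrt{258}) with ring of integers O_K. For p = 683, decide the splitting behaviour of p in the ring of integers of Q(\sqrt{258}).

683 splits in O_K

258 mod 4 = 2, hence disc K = 4·258 = 1032 and O_K = ℤ[√258].
Since gcd(683, 1032) = 1 the prime 683 does not ramify.
Euler's criterion: 258^341 mod 683 = 1. Thus (258|683) = 1.
(258/683) = 1, so 683 splits.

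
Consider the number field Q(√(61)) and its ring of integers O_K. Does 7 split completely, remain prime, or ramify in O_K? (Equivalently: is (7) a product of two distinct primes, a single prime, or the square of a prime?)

remains prime (inert)

Since 61 ≡ 1 mod 4, the ring of integers is ℤ[(1+√61)/2] with discriminant 61.
disc(K) = 61 is not divisible by 7; 7 is unramified.
Legendre symbol by Euler's criterion: (61/7) ≡ 61^3 ≡ 6 (mod 7), i.e. (61/7) = -1.
Legendre symbol -1 ⇒ 7 is inert.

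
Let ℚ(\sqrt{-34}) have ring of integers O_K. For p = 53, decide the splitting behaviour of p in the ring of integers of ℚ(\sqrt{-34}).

d = -34 ≡ 2 (mod 4), so O_K = ℤ[√-34] and disc(K) = 4d = -136.
Since gcd(53, -136) = 1 the prime 53 does not ramify.
(-34/53) = 19^26 mod 53 = 52, giving Legendre symbol -1.
d is a non-residue mod p, hence 53 remains inert in O_K.

inert — (53) stays prime in O_K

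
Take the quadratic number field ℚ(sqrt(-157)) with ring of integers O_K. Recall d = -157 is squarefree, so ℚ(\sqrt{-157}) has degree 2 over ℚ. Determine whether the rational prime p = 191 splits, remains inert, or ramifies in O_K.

Since -157 ≢ 1 mod 4, the ring of integers is ℤ[√-157] with discriminant 4·(-157) = -628.
191 ∤ -628, so 191 is unramified.
Compute (-157/191) via Euler: 34^((191-1)/2) mod 191 = 1, so (-157/191) = 1.
d is a quadratic residue mod p, hence 191 splits in O_K.

split — (191) = 𝔭₁𝔭₂ with 𝔭₁ ≠ 𝔭₂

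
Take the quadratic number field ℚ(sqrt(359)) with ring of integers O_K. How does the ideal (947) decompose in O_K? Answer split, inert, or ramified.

remains prime (inert)

Since 359 ≢ 1 mod 4, the ring of integers is ℤ[√359] with discriminant 4·359 = 1436.
Since gcd(947, 1436) = 1 the prime 947 does not ramify.
Compute (359/947) via Euler: 359^((947-1)/2) mod 947 = 946, so (359/947) = -1.
(359/947) = -1, so 947 is inert.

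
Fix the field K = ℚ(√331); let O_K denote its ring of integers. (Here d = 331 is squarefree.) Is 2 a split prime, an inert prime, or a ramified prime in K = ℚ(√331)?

Since 331 ≢ 1 mod 4, the ring of integers is ℤ[√331] with discriminant 4·331 = 1324.
disc(K) = 1324 = 2·662, so p = 2 is ramified.

ramifies in O_K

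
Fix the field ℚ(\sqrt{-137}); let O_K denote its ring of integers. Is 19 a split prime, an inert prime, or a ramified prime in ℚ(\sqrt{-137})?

inert — (19) stays prime in O_K

d = -137 ≡ 3 (mod 4), so O_K = ℤ[√-137] and disc(K) = 4d = -548.
disc(K) = -548 is not divisible by 19; 19 is unramified.
Compute (-137/19) via Euler: 15^((19-1)/2) mod 19 = 18, so (-137/19) = -1.
d is a non-residue mod p, hence 19 remains inert in O_K.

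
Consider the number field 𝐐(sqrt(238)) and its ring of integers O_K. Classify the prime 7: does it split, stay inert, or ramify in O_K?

ramifies in O_K

Since 238 ≢ 1 mod 4, the ring of integers is ℤ[√238] with discriminant 4·238 = 952.
7 divides disc(K) = 952, so 7 ramifies.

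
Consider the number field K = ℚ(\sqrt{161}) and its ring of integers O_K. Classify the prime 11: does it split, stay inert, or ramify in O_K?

d = 161 ≡ 1 (mod 4), so O_K = ℤ[(1+√161)/2] and disc(K) = d = 161.
disc(K) = 161 is not divisible by 11; 11 is unramified.
Euler's criterion: 161^5 mod 11 = 10. Thus (161|11) = -1.
Legendre symbol -1 ⇒ 11 is inert.

p is inert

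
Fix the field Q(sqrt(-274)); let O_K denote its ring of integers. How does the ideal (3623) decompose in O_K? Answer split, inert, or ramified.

d = -274 ≡ 2 (mod 4), so O_K = ℤ[√-274] and disc(K) = 4d = -1096.
disc(K) = -1096 is not divisible by 3623; 3623 is unramified.
Euler's criterion: (-274)^1811 mod 3623 = 3622. Thus (-274|3623) = -1.
d is a non-residue mod p, hence 3623 remains inert in O_K.

p is inert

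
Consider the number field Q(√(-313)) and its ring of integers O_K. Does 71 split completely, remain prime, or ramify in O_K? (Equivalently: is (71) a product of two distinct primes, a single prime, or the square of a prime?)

d = -313 ≡ 3 (mod 4), so O_K = ℤ[√-313] and disc(K) = 4d = -1252.
Since gcd(71, -1252) = 1 the prime 71 does not ramify.
Euler's criterion: (-313)^35 mod 71 = 70. Thus (-313|71) = -1.
(-313/71) = -1, so 71 is inert.

remains prime (inert)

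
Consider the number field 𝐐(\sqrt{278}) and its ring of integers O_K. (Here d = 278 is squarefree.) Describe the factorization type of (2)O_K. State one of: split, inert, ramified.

ramified — (2) = 𝔭²

278 mod 4 = 2, hence disc K = 4·278 = 1112 and O_K = ℤ[√278].
disc(K) = 1112 = 2·556, so p = 2 is ramified.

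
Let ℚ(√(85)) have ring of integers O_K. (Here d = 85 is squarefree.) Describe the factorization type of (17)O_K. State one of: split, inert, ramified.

Since 85 ≡ 1 mod 4, the ring of integers is ℤ[(1+√85)/2] with discriminant 85.
17 divides disc(K) = 85, so 17 ramifies.

ramified — (17) = 𝔭²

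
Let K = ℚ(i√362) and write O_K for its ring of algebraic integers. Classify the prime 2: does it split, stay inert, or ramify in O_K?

p ramifies

Since -362 ≢ 1 mod 4, the ring of integers is ℤ[√-362] with discriminant 4·(-362) = -1448.
disc(K) = -1448 = 2·(-724), so p = 2 is ramified.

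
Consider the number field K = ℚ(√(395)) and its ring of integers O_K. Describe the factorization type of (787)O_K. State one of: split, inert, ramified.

split

d = 395 ≡ 3 (mod 4), so O_K = ℤ[√395] and disc(K) = 4d = 1580.
disc(K) = 1580 is not divisible by 787; 787 is unramified.
(395/787) = 395^393 mod 787 = 1, giving Legendre symbol 1.
d is a quadratic residue mod p, hence 787 splits in O_K.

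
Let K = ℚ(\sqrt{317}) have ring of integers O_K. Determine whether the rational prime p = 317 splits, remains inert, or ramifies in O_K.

ramified — (317) = 𝔭²

Since 317 ≡ 1 mod 4, the ring of integers is ℤ[(1+√317)/2] with discriminant 317.
disc(K) = 317 = 317·1, so p = 317 is ramified.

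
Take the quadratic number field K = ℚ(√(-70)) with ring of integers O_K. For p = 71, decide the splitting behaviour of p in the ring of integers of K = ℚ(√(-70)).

splits completely

Since -70 ≢ 1 mod 4, the ring of integers is ℤ[√-70] with discriminant 4·(-70) = -280.
71 ∤ -280, so 71 is unramified.
(-70/71) = 1^35 mod 71 = 1, giving Legendre symbol 1.
Legendre symbol 1 ⇒ 71 is split.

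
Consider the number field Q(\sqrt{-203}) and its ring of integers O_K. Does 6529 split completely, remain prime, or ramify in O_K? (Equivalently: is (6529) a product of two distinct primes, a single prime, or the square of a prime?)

Since -203 ≡ 1 mod 4, the ring of integers is ℤ[(1+√-203)/2] with discriminant -203.
disc(K) = -203 is not divisible by 6529; 6529 is unramified.
Compute (-203/6529) via Euler: 6326^((6529-1)/2) mod 6529 = 6528, so (-203/6529) = -1.
(-203/6529) = -1, so 6529 is inert.

6529 remains inert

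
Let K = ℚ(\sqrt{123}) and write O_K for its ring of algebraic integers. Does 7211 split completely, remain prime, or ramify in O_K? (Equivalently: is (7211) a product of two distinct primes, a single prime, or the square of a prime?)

d = 123 ≡ 3 (mod 4), so O_K = ℤ[√123] and disc(K) = 4d = 492.
7211 ∤ 492, so 7211 is unramified.
(123/7211) = 123^3605 mod 7211 = 1, giving Legendre symbol 1.
d is a quadratic residue mod p, hence 7211 splits in O_K.

split — (7211) = 𝔭₁𝔭₂ with 𝔭₁ ≠ 𝔭₂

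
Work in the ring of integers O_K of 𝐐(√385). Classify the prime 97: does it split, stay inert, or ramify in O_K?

Since 385 ≡ 1 mod 4, the ring of integers is ℤ[(1+√385)/2] with discriminant 385.
Since gcd(97, 385) = 1 the prime 97 does not ramify.
Euler's criterion: 385^48 mod 97 = 1. Thus (385|97) = 1.
Legendre symbol 1 ⇒ 97 is split.

split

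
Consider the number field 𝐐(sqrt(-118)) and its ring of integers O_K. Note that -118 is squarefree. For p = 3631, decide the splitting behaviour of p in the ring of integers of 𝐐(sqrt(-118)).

-118 mod 4 = 2, hence disc K = 4·(-118) = -472 and O_K = ℤ[√-118].
disc(K) = -472 is not divisible by 3631; 3631 is unramified.
Compute (-118/3631) via Euler: 3513^((3631-1)/2) mod 3631 = 3630, so (-118/3631) = -1.
(-118/3631) = -1, so 3631 is inert.

inert — (3631) stays prime in O_K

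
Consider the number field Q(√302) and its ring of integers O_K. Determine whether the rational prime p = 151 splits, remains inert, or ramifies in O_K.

p ramifies

Since 302 ≢ 1 mod 4, the ring of integers is ℤ[√302] with discriminant 4·302 = 1208.
Ramification test: 151 | 1208. The prime 151 ramifies in K.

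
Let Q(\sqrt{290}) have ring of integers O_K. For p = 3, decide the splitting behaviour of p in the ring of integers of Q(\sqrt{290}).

Since 290 ≢ 1 mod 4, the ring of integers is ℤ[√290] with discriminant 4·290 = 1160.
disc(K) = 1160 is not divisible by 3; 3 is unramified.
Compute (290/3) via Euler: 2^((3-1)/2) mod 3 = 2, so (290/3) = -1.
(290/3) = -1, so 3 is inert.

remains prime (inert)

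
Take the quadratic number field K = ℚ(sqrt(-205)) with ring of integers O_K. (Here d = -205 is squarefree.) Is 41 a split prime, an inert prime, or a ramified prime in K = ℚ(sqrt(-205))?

d = -205 ≡ 3 (mod 4), so O_K = ℤ[√-205] and disc(K) = 4d = -820.
disc(K) = -820 = 41·(-20), so p = 41 is ramified.

p ramifies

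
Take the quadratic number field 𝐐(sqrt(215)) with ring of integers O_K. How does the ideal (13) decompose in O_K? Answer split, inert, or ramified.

13 remains inert

d = 215 ≡ 3 (mod 4), so O_K = ℤ[√215] and disc(K) = 4d = 860.
Since gcd(13, 860) = 1 the prime 13 does not ramify.
Compute (215/13) via Euler: 7^((13-1)/2) mod 13 = 12, so (215/13) = -1.
(215/13) = -1, so 13 is inert.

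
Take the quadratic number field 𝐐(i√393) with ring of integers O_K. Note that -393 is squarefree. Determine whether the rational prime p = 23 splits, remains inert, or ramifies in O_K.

-393 mod 4 = 3, hence disc K = 4·(-393) = -1572 and O_K = ℤ[√-393].
Since gcd(23, -1572) = 1 the prime 23 does not ramify.
Euler's criterion: (-393)^11 mod 23 = 22. Thus (-393|23) = -1.
d is a non-residue mod p, hence 23 remains inert in O_K.

remains prime (inert)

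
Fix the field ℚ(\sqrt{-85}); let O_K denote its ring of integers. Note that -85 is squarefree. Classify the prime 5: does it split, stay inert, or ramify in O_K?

Since -85 ≢ 1 mod 4, the ring of integers is ℤ[√-85] with discriminant 4·(-85) = -340.
disc(K) = -340 = 5·(-68), so p = 5 is ramified.

5 is ramified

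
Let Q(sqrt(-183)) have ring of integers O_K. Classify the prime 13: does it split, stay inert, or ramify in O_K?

d = -183 ≡ 1 (mod 4), so O_K = ℤ[(1+√-183)/2] and disc(K) = d = -183.
Since gcd(13, -183) = 1 the prime 13 does not ramify.
Euler's criterion: (-183)^6 mod 13 = 1. Thus (-183|13) = 1.
(-183/13) = 1, so 13 splits.

split — (13) = 𝔭₁𝔭₂ with 𝔭₁ ≠ 𝔭₂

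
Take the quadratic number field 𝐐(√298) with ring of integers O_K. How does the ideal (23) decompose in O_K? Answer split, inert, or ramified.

remains prime (inert)

d = 298 ≡ 2 (mod 4), so O_K = ℤ[√298] and disc(K) = 4d = 1192.
disc(K) = 1192 is not divisible by 23; 23 is unramified.
Euler's criterion: 298^11 mod 23 = 22. Thus (298|23) = -1.
d is a non-residue mod p, hence 23 remains inert in O_K.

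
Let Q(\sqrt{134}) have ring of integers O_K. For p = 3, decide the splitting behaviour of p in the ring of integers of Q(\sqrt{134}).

d = 134 ≡ 2 (mod 4), so O_K = ℤ[√134] and disc(K) = 4d = 536.
3 ∤ 536, so 3 is unramified.
Euler's criterion: 134^1 mod 3 = 2. Thus (134|3) = -1.
d is a non-residue mod p, hence 3 remains inert in O_K.

inert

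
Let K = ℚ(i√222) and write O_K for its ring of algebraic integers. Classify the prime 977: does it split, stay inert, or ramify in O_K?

split — (977) = 𝔭₁𝔭₂ with 𝔭₁ ≠ 𝔭₂

Since -222 ≢ 1 mod 4, the ring of integers is ℤ[√-222] with discriminant 4·(-222) = -888.
977 ∤ -888, so 977 is unramified.
Euler's criterion: (-222)^488 mod 977 = 1. Thus (-222|977) = 1.
d is a quadratic residue mod p, hence 977 splits in O_K.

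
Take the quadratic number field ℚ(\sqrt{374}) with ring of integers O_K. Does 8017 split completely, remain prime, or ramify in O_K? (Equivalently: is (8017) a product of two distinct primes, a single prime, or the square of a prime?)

remains prime (inert)

d = 374 ≡ 2 (mod 4), so O_K = ℤ[√374] and disc(K) = 4d = 1496.
8017 ∤ 1496, so 8017 is unramified.
Compute (374/8017) via Euler: 374^((8017-1)/2) mod 8017 = 8016, so (374/8017) = -1.
(374/8017) = -1, so 8017 is inert.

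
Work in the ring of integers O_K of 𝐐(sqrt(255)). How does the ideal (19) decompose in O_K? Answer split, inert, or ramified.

remains prime (inert)

255 mod 4 = 3, hence disc K = 4·255 = 1020 and O_K = ℤ[√255].
disc(K) = 1020 is not divisible by 19; 19 is unramified.
Euler's criterion: 255^9 mod 19 = 18. Thus (255|19) = -1.
d is a non-residue mod p, hence 19 remains inert in O_K.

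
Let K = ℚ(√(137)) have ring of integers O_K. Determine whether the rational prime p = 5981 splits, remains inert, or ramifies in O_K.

Since 137 ≡ 1 mod 4, the ring of integers is ℤ[(1+√137)/2] with discriminant 137.
Since gcd(5981, 137) = 1 the prime 5981 does not ramify.
(137/5981) = 137^2990 mod 5981 = 5980, giving Legendre symbol -1.
d is a non-residue mod p, hence 5981 remains inert in O_K.

inert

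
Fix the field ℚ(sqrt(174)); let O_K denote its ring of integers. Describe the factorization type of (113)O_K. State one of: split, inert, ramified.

174 mod 4 = 2, hence disc K = 4·174 = 696 and O_K = ℤ[√174].
Since gcd(113, 696) = 1 the prime 113 does not ramify.
Compute (174/113) via Euler: 61^((113-1)/2) mod 113 = 1, so (174/113) = 1.
Legendre symbol 1 ⇒ 113 is split.

split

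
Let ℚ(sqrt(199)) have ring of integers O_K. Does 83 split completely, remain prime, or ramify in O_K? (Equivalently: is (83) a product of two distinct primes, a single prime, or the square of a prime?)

d = 199 ≡ 3 (mod 4), so O_K = ℤ[√199] and disc(K) = 4d = 796.
83 ∤ 796, so 83 is unramified.
Legendre symbol by Euler's criterion: (199/83) ≡ 199^41 ≡ 1 (mod 83), i.e. (199/83) = 1.
(199/83) = 1, so 83 splits.

83 splits in O_K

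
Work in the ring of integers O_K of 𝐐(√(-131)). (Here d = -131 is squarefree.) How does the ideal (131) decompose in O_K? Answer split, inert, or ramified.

ramified — (131) = 𝔭²

d = -131 ≡ 1 (mod 4), so O_K = ℤ[(1+√-131)/2] and disc(K) = d = -131.
Ramification test: 131 | -131. The prime 131 ramifies in K.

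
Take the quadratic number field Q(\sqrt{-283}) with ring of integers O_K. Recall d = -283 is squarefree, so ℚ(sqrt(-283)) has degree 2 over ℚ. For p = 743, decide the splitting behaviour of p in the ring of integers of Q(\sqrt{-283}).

d = -283 ≡ 1 (mod 4), so O_K = ℤ[(1+√-283)/2] and disc(K) = d = -283.
disc(K) = -283 is not divisible by 743; 743 is unramified.
Euler's criterion: (-283)^371 mod 743 = 742. Thus (-283|743) = -1.
d is a non-residue mod p, hence 743 remains inert in O_K.

inert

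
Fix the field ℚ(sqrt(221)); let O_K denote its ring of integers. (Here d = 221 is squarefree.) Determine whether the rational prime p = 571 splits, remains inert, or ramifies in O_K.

d = 221 ≡ 1 (mod 4), so O_K = ℤ[(1+√221)/2] and disc(K) = d = 221.
Since gcd(571, 221) = 1 the prime 571 does not ramify.
Compute (221/571) via Euler: 221^((571-1)/2) mod 571 = 570, so (221/571) = -1.
Legendre symbol -1 ⇒ 571 is inert.

571 remains inert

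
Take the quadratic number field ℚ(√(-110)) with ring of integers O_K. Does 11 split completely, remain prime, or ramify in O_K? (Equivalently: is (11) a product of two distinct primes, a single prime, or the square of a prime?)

-110 mod 4 = 2, hence disc K = 4·(-110) = -440 and O_K = ℤ[√-110].
disc(K) = -440 = 11·(-40), so p = 11 is ramified.

ramifies in O_K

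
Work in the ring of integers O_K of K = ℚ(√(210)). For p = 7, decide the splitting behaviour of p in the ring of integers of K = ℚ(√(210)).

Since 210 ≢ 1 mod 4, the ring of integers is ℤ[√210] with discriminant 4·210 = 840.
7 divides disc(K) = 840, so 7 ramifies.

ramified — (7) = 𝔭²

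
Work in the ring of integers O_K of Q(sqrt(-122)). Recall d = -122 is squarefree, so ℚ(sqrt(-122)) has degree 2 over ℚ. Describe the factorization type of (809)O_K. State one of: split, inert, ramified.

809 splits in O_K

-122 mod 4 = 2, hence disc K = 4·(-122) = -488 and O_K = ℤ[√-122].
Since gcd(809, -488) = 1 the prime 809 does not ramify.
(-122/809) = 687^404 mod 809 = 1, giving Legendre symbol 1.
Legendre symbol 1 ⇒ 809 is split.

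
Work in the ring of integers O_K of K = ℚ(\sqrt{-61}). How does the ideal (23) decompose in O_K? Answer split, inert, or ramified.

split

d = -61 ≡ 3 (mod 4), so O_K = ℤ[√-61] and disc(K) = 4d = -244.
23 ∤ -244, so 23 is unramified.
(-61/23) = 8^11 mod 23 = 1, giving Legendre symbol 1.
(-61/23) = 1, so 23 splits.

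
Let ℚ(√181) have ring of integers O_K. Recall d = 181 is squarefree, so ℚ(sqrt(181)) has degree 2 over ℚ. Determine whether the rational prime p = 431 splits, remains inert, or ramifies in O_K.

inert

Since 181 ≡ 1 mod 4, the ring of integers is ℤ[(1+√181)/2] with discriminant 181.
disc(K) = 181 is not divisible by 431; 431 is unramified.
Euler's criterion: 181^215 mod 431 = 430. Thus (181|431) = -1.
Legendre symbol -1 ⇒ 431 is inert.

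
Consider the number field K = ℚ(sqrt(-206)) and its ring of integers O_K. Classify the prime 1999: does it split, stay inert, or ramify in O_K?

remains prime (inert)

-206 mod 4 = 2, hence disc K = 4·(-206) = -824 and O_K = ℤ[√-206].
1999 ∤ -824, so 1999 is unramified.
Legendre symbol by Euler's criterion: (-206/1999) ≡ (-206)^999 ≡ 1998 (mod 1999), i.e. (-206/1999) = -1.
d is a non-residue mod p, hence 1999 remains inert in O_K.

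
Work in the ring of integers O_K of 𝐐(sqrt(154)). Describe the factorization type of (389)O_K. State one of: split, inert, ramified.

389 remains inert

d = 154 ≡ 2 (mod 4), so O_K = ℤ[√154] and disc(K) = 4d = 616.
389 ∤ 616, so 389 is unramified.
Euler's criterion: 154^194 mod 389 = 388. Thus (154|389) = -1.
Legendre symbol -1 ⇒ 389 is inert.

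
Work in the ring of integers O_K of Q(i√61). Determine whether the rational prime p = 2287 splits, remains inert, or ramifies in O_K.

d = -61 ≡ 3 (mod 4), so O_K = ℤ[√-61] and disc(K) = 4d = -244.
2287 ∤ -244, so 2287 is unramified.
Euler's criterion: (-61)^1143 mod 2287 = 1. Thus (-61|2287) = 1.
(-61/2287) = 1, so 2287 splits.

2287 splits in O_K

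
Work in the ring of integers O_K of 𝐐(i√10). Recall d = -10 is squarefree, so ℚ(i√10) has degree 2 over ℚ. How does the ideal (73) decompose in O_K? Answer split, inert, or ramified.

inert — (73) stays prime in O_K

-10 mod 4 = 2, hence disc K = 4·(-10) = -40 and O_K = ℤ[√-10].
73 ∤ -40, so 73 is unramified.
Legendre symbol by Euler's criterion: (-10/73) ≡ (-10)^36 ≡ 72 (mod 73), i.e. (-10/73) = -1.
(-10/73) = -1, so 73 is inert.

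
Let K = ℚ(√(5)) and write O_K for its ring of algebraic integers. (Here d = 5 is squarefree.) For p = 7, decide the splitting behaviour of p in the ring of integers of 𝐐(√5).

inert

5 mod 4 = 1, hence disc K = 5 and O_K = ℤ[(1+√5)/2].
disc(K) = 5 is not divisible by 7; 7 is unramified.
Legendre symbol by Euler's criterion: (5/7) ≡ 5^3 ≡ 6 (mod 7), i.e. (5/7) = -1.
Legendre symbol -1 ⇒ 7 is inert.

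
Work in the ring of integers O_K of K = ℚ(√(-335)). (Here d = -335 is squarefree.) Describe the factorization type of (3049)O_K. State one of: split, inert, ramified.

inert

-335 mod 4 = 1, hence disc K = -335 and O_K = ℤ[(1+√-335)/2].
disc(K) = -335 is not divisible by 3049; 3049 is unramified.
(-335/3049) = 2714^1524 mod 3049 = 3048, giving Legendre symbol -1.
(-335/3049) = -1, so 3049 is inert.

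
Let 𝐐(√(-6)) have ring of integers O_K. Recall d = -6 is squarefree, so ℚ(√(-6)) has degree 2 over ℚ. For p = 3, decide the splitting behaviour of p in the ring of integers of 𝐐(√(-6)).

ramified — (3) = 𝔭²

-6 mod 4 = 2, hence disc K = 4·(-6) = -24 and O_K = ℤ[√-6].
disc(K) = -24 = 3·(-8), so p = 3 is ramified.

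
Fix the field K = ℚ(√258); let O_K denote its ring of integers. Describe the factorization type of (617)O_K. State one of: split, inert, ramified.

617 remains inert

d = 258 ≡ 2 (mod 4), so O_K = ℤ[√258] and disc(K) = 4d = 1032.
Since gcd(617, 1032) = 1 the prime 617 does not ramify.
Compute (258/617) via Euler: 258^((617-1)/2) mod 617 = 616, so (258/617) = -1.
Legendre symbol -1 ⇒ 617 is inert.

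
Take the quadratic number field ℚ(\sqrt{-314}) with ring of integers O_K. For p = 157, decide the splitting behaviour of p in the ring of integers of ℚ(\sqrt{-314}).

ramifies in O_K

Since -314 ≢ 1 mod 4, the ring of integers is ℤ[√-314] with discriminant 4·(-314) = -1256.
157 divides disc(K) = -1256, so 157 ramifies.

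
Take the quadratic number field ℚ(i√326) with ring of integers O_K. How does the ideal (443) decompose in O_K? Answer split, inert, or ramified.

d = -326 ≡ 2 (mod 4), so O_K = ℤ[√-326] and disc(K) = 4d = -1304.
disc(K) = -1304 is not divisible by 443; 443 is unramified.
Compute (-326/443) via Euler: 117^((443-1)/2) mod 443 = 1, so (-326/443) = 1.
d is a quadratic residue mod p, hence 443 splits in O_K.

splits completely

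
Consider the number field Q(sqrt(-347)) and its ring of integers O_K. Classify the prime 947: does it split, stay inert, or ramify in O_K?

d = -347 ≡ 1 (mod 4), so O_K = ℤ[(1+√-347)/2] and disc(K) = d = -347.
Since gcd(947, -347) = 1 the prime 947 does not ramify.
Compute (-347/947) via Euler: 600^((947-1)/2) mod 947 = 946, so (-347/947) = -1.
d is a non-residue mod p, hence 947 remains inert in O_K.

inert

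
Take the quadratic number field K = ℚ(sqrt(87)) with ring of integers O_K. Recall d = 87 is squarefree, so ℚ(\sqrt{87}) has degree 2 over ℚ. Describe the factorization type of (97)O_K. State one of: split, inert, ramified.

87 mod 4 = 3, hence disc K = 4·87 = 348 and O_K = ℤ[√87].
97 ∤ 348, so 97 is unramified.
(87/97) = 87^48 mod 97 = 96, giving Legendre symbol -1.
d is a non-residue mod p, hence 97 remains inert in O_K.

inert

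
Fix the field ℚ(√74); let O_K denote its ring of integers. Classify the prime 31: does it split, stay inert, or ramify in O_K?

74 mod 4 = 2, hence disc K = 4·74 = 296 and O_K = ℤ[√74].
31 ∤ 296, so 31 is unramified.
(74/31) = 12^15 mod 31 = 30, giving Legendre symbol -1.
Legendre symbol -1 ⇒ 31 is inert.

remains prime (inert)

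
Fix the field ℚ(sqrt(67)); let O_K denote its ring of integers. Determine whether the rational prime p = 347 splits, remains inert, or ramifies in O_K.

splits completely

d = 67 ≡ 3 (mod 4), so O_K = ℤ[√67] and disc(K) = 4d = 268.
disc(K) = 268 is not divisible by 347; 347 is unramified.
Compute (67/347) via Euler: 67^((347-1)/2) mod 347 = 1, so (67/347) = 1.
(67/347) = 1, so 347 splits.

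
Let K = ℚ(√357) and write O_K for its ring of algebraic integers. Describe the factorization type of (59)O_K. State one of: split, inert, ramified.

d = 357 ≡ 1 (mod 4), so O_K = ℤ[(1+√357)/2] and disc(K) = d = 357.
59 ∤ 357, so 59 is unramified.
Euler's criterion: 357^29 mod 59 = 1. Thus (357|59) = 1.
d is a quadratic residue mod p, hence 59 splits in O_K.

splits completely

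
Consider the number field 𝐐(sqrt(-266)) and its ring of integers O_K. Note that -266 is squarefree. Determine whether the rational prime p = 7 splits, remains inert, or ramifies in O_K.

7 is ramified

-266 mod 4 = 2, hence disc K = 4·(-266) = -1064 and O_K = ℤ[√-266].
Ramification test: 7 | -1064. The prime 7 ramifies in K.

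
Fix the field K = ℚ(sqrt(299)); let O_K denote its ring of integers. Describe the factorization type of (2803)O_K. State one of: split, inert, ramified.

p is inert

Since 299 ≢ 1 mod 4, the ring of integers is ℤ[√299] with discriminant 4·299 = 1196.
2803 ∤ 1196, so 2803 is unramified.
Euler's criterion: 299^1401 mod 2803 = 2802. Thus (299|2803) = -1.
(299/2803) = -1, so 2803 is inert.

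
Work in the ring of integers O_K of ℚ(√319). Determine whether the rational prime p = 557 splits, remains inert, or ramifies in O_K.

p is inert

319 mod 4 = 3, hence disc K = 4·319 = 1276 and O_K = ℤ[√319].
disc(K) = 1276 is not divisible by 557; 557 is unramified.
(319/557) = 319^278 mod 557 = 556, giving Legendre symbol -1.
d is a non-residue mod p, hence 557 remains inert in O_K.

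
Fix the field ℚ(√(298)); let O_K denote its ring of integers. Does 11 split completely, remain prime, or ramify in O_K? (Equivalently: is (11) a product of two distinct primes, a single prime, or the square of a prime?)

splits completely

Since 298 ≢ 1 mod 4, the ring of integers is ℤ[√298] with discriminant 4·298 = 1192.
11 ∤ 1192, so 11 is unramified.
Compute (298/11) via Euler: 1^((11-1)/2) mod 11 = 1, so (298/11) = 1.
(298/11) = 1, so 11 splits.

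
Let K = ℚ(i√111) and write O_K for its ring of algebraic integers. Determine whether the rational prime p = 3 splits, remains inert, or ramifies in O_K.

ramifies in O_K

-111 mod 4 = 1, hence disc K = -111 and O_K = ℤ[(1+√-111)/2].
3 divides disc(K) = -111, so 3 ramifies.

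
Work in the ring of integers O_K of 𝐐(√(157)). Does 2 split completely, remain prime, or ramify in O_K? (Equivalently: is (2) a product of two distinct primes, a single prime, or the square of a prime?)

inert — (2) stays prime in O_K

157 mod 4 = 1, hence disc K = 157 and O_K = ℤ[(1+√157)/2].
disc(K) = 157 is not divisible by 2; 2 is unramified.
d ≡ 5 (mod 8); the supplementary law gives 2 inert.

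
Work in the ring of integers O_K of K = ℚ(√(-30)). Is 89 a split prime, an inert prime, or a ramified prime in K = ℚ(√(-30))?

-30 mod 4 = 2, hence disc K = 4·(-30) = -120 and O_K = ℤ[√-30].
disc(K) = -120 is not divisible by 89; 89 is unramified.
Compute (-30/89) via Euler: 59^((89-1)/2) mod 89 = 88, so (-30/89) = -1.
Legendre symbol -1 ⇒ 89 is inert.

89 remains inert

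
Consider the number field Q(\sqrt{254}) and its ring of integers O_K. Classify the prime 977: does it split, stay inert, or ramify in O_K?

Since 254 ≢ 1 mod 4, the ring of integers is ℤ[√254] with discriminant 4·254 = 1016.
disc(K) = 1016 is not divisible by 977; 977 is unramified.
(254/977) = 254^488 mod 977 = 1, giving Legendre symbol 1.
(254/977) = 1, so 977 splits.

977 splits in O_K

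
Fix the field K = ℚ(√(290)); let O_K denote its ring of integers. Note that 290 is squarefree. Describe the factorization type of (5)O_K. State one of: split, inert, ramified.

290 mod 4 = 2, hence disc K = 4·290 = 1160 and O_K = ℤ[√290].
disc(K) = 1160 = 5·232, so p = 5 is ramified.

ramified — (5) = 𝔭²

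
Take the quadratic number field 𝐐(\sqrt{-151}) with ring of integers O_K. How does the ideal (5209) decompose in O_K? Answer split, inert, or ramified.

5209 remains inert

d = -151 ≡ 1 (mod 4), so O_K = ℤ[(1+√-151)/2] and disc(K) = d = -151.
disc(K) = -151 is not divisible by 5209; 5209 is unramified.
Euler's criterion: (-151)^2604 mod 5209 = 5208. Thus (-151|5209) = -1.
Legendre symbol -1 ⇒ 5209 is inert.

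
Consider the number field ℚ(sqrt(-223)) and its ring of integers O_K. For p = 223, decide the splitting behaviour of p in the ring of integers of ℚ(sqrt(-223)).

-223 mod 4 = 1, hence disc K = -223 and O_K = ℤ[(1+√-223)/2].
223 divides disc(K) = -223, so 223 ramifies.

ramified — (223) = 𝔭²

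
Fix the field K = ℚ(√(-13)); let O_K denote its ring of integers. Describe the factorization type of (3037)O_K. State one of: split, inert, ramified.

remains prime (inert)

-13 mod 4 = 3, hence disc K = 4·(-13) = -52 and O_K = ℤ[√-13].
disc(K) = -52 is not divisible by 3037; 3037 is unramified.
Euler's criterion: (-13)^1518 mod 3037 = 3036. Thus (-13|3037) = -1.
Legendre symbol -1 ⇒ 3037 is inert.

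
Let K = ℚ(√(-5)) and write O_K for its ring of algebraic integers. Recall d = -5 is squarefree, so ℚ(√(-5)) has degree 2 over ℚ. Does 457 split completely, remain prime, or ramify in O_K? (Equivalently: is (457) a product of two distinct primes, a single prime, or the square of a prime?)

inert — (457) stays prime in O_K

d = -5 ≡ 3 (mod 4), so O_K = ℤ[√-5] and disc(K) = 4d = -20.
disc(K) = -20 is not divisible by 457; 457 is unramified.
Compute (-5/457) via Euler: 452^((457-1)/2) mod 457 = 456, so (-5/457) = -1.
(-5/457) = -1, so 457 is inert.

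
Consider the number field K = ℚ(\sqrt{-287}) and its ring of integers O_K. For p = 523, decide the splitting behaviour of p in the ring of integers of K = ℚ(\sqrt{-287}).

-287 mod 4 = 1, hence disc K = -287 and O_K = ℤ[(1+√-287)/2].
Since gcd(523, -287) = 1 the prime 523 does not ramify.
Compute (-287/523) via Euler: 236^((523-1)/2) mod 523 = 522, so (-287/523) = -1.
Legendre symbol -1 ⇒ 523 is inert.

523 remains inert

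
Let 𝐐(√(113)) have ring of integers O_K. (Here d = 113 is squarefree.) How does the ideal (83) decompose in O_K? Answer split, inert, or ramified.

113 mod 4 = 1, hence disc K = 113 and O_K = ℤ[(1+√113)/2].
83 ∤ 113, so 83 is unramified.
Compute (113/83) via Euler: 30^((83-1)/2) mod 83 = 1, so (113/83) = 1.
d is a quadratic residue mod p, hence 83 splits in O_K.

split — (83) = 𝔭₁𝔭₂ with 𝔭₁ ≠ 𝔭₂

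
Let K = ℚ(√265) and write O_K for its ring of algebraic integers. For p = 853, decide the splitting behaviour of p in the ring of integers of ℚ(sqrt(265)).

p splits

Since 265 ≡ 1 mod 4, the ring of integers is ℤ[(1+√265)/2] with discriminant 265.
disc(K) = 265 is not divisible by 853; 853 is unramified.
Euler's criterion: 265^426 mod 853 = 1. Thus (265|853) = 1.
d is a quadratic residue mod p, hence 853 splits in O_K.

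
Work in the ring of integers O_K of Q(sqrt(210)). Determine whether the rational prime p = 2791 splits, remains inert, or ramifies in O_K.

d = 210 ≡ 2 (mod 4), so O_K = ℤ[√210] and disc(K) = 4d = 840.
disc(K) = 840 is not divisible by 2791; 2791 is unramified.
Euler's criterion: 210^1395 mod 2791 = 2790. Thus (210|2791) = -1.
(210/2791) = -1, so 2791 is inert.

remains prime (inert)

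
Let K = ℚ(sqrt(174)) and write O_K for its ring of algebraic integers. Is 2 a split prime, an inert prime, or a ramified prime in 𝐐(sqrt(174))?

174 mod 4 = 2, hence disc K = 4·174 = 696 and O_K = ℤ[√174].
Ramification test: 2 | 696. The prime 2 ramifies in K.

2 is ramified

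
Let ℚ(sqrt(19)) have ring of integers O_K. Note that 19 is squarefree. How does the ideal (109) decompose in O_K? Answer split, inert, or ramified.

p is inert

19 mod 4 = 3, hence disc K = 4·19 = 76 and O_K = ℤ[√19].
disc(K) = 76 is not divisible by 109; 109 is unramified.
Legendre symbol by Euler's criterion: (19/109) ≡ 19^54 ≡ 108 (mod 109), i.e. (19/109) = -1.
(19/109) = -1, so 109 is inert.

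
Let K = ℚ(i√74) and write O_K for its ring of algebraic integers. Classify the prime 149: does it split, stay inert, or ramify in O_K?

-74 mod 4 = 2, hence disc K = 4·(-74) = -296 and O_K = ℤ[√-74].
Since gcd(149, -296) = 1 the prime 149 does not ramify.
Legendre symbol by Euler's criterion: (-74/149) ≡ (-74)^74 ≡ 148 (mod 149), i.e. (-74/149) = -1.
Legendre symbol -1 ⇒ 149 is inert.

inert — (149) stays prime in O_K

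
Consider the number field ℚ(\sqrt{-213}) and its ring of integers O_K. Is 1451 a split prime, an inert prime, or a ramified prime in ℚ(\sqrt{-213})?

1451 remains inert

d = -213 ≡ 3 (mod 4), so O_K = ℤ[√-213] and disc(K) = 4d = -852.
Since gcd(1451, -852) = 1 the prime 1451 does not ramify.
(-213/1451) = 1238^725 mod 1451 = 1450, giving Legendre symbol -1.
(-213/1451) = -1, so 1451 is inert.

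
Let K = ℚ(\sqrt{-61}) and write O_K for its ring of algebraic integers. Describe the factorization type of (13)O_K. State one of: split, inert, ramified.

13 splits in O_K

d = -61 ≡ 3 (mod 4), so O_K = ℤ[√-61] and disc(K) = 4d = -244.
13 ∤ -244, so 13 is unramified.
Compute (-61/13) via Euler: 4^((13-1)/2) mod 13 = 1, so (-61/13) = 1.
Legendre symbol 1 ⇒ 13 is split.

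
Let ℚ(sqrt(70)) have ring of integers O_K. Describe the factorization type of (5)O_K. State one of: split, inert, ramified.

ramified — (5) = 𝔭²

Since 70 ≢ 1 mod 4, the ring of integers is ℤ[√70] with discriminant 4·70 = 280.
5 divides disc(K) = 280, so 5 ramifies.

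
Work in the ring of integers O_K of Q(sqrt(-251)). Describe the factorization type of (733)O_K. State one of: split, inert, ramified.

p is inert

d = -251 ≡ 1 (mod 4), so O_K = ℤ[(1+√-251)/2] and disc(K) = d = -251.
disc(K) = -251 is not divisible by 733; 733 is unramified.
Compute (-251/733) via Euler: 482^((733-1)/2) mod 733 = 732, so (-251/733) = -1.
(-251/733) = -1, so 733 is inert.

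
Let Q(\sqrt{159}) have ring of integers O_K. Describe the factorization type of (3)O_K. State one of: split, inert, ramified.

ramified — (3) = 𝔭²

Since 159 ≢ 1 mod 4, the ring of integers is ℤ[√159] with discriminant 4·159 = 636.
disc(K) = 636 = 3·212, so p = 3 is ramified.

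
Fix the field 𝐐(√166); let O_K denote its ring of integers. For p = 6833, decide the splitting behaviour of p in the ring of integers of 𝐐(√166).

Since 166 ≢ 1 mod 4, the ring of integers is ℤ[√166] with discriminant 4·166 = 664.
disc(K) = 664 is not divisible by 6833; 6833 is unramified.
(166/6833) = 166^3416 mod 6833 = 1, giving Legendre symbol 1.
(166/6833) = 1, so 6833 splits.

splits completely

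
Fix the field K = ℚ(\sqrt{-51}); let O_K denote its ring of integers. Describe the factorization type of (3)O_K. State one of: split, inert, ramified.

3 is ramified

-51 mod 4 = 1, hence disc K = -51 and O_K = ℤ[(1+√-51)/2].
disc(K) = -51 = 3·(-17), so p = 3 is ramified.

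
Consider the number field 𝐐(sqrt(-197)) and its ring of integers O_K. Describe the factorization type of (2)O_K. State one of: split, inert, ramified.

d = -197 ≡ 3 (mod 4), so O_K = ℤ[√-197] and disc(K) = 4d = -788.
Ramification test: 2 | -788. The prime 2 ramifies in K.

p ramifies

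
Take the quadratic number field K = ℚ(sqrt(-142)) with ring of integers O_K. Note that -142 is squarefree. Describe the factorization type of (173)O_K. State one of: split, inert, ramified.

-142 mod 4 = 2, hence disc K = 4·(-142) = -568 and O_K = ℤ[√-142].
disc(K) = -568 is not divisible by 173; 173 is unramified.
Legendre symbol by Euler's criterion: (-142/173) ≡ (-142)^86 ≡ 1 (mod 173), i.e. (-142/173) = 1.
d is a quadratic residue mod p, hence 173 splits in O_K.

split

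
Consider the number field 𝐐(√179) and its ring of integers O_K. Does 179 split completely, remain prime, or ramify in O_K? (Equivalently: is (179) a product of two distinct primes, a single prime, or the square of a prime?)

d = 179 ≡ 3 (mod 4), so O_K = ℤ[√179] and disc(K) = 4d = 716.
disc(K) = 716 = 179·4, so p = 179 is ramified.

ramified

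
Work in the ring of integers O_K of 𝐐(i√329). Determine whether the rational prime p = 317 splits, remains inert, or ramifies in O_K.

inert — (317) stays prime in O_K

Since -329 ≢ 1 mod 4, the ring of integers is ℤ[√-329] with discriminant 4·(-329) = -1316.
disc(K) = -1316 is not divisible by 317; 317 is unramified.
Legendre symbol by Euler's criterion: (-329/317) ≡ (-329)^158 ≡ 316 (mod 317), i.e. (-329/317) = -1.
Legendre symbol -1 ⇒ 317 is inert.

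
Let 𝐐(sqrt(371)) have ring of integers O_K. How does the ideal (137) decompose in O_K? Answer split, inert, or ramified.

Since 371 ≢ 1 mod 4, the ring of integers is ℤ[√371] with discriminant 4·371 = 1484.
disc(K) = 1484 is not divisible by 137; 137 is unramified.
Compute (371/137) via Euler: 97^((137-1)/2) mod 137 = 136, so (371/137) = -1.
(371/137) = -1, so 137 is inert.

inert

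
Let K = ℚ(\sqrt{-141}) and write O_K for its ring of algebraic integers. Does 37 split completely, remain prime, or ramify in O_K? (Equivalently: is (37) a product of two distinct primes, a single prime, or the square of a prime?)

-141 mod 4 = 3, hence disc K = 4·(-141) = -564 and O_K = ℤ[√-141].
37 ∤ -564, so 37 is unramified.
Compute (-141/37) via Euler: 7^((37-1)/2) mod 37 = 1, so (-141/37) = 1.
d is a quadratic residue mod p, hence 37 splits in O_K.

p splits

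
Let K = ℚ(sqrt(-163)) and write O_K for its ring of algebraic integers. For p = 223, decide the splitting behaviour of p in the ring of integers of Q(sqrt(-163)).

Since -163 ≡ 1 mod 4, the ring of integers is ℤ[(1+√-163)/2] with discriminant -163.
Since gcd(223, -163) = 1 the prime 223 does not ramify.
Legendre symbol by Euler's criterion: (-163/223) ≡ (-163)^111 ≡ 1 (mod 223), i.e. (-163/223) = 1.
Legendre symbol 1 ⇒ 223 is split.

223 splits in O_K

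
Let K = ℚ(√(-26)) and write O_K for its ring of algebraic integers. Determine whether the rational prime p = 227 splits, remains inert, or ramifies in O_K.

-26 mod 4 = 2, hence disc K = 4·(-26) = -104 and O_K = ℤ[√-26].
Since gcd(227, -104) = 1 the prime 227 does not ramify.
Euler's criterion: (-26)^113 mod 227 = 226. Thus (-26|227) = -1.
d is a non-residue mod p, hence 227 remains inert in O_K.

remains prime (inert)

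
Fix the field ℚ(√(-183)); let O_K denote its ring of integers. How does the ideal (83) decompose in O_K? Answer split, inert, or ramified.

83 remains inert

d = -183 ≡ 1 (mod 4), so O_K = ℤ[(1+√-183)/2] and disc(K) = d = -183.
83 ∤ -183, so 83 is unramified.
(-183/83) = 66^41 mod 83 = 82, giving Legendre symbol -1.
Legendre symbol -1 ⇒ 83 is inert.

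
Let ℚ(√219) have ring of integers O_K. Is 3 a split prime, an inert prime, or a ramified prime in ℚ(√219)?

219 mod 4 = 3, hence disc K = 4·219 = 876 and O_K = ℤ[√219].
disc(K) = 876 = 3·292, so p = 3 is ramified.

ramified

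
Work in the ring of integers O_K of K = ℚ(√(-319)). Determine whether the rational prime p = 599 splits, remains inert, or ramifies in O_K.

p is inert

d = -319 ≡ 1 (mod 4), so O_K = ℤ[(1+√-319)/2] and disc(K) = d = -319.
disc(K) = -319 is not divisible by 599; 599 is unramified.
Compute (-319/599) via Euler: 280^((599-1)/2) mod 599 = 598, so (-319/599) = -1.
d is a non-residue mod p, hence 599 remains inert in O_K.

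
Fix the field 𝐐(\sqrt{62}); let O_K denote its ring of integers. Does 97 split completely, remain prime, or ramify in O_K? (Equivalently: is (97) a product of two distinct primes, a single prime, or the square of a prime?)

62 mod 4 = 2, hence disc K = 4·62 = 248 and O_K = ℤ[√62].
Since gcd(97, 248) = 1 the prime 97 does not ramify.
(62/97) = 62^48 mod 97 = 1, giving Legendre symbol 1.
(62/97) = 1, so 97 splits.

97 splits in O_K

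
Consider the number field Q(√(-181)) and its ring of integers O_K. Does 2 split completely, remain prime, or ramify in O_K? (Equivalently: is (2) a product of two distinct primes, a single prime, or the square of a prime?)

ramifies in O_K

-181 mod 4 = 3, hence disc K = 4·(-181) = -724 and O_K = ℤ[√-181].
disc(K) = -724 = 2·(-362), so p = 2 is ramified.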